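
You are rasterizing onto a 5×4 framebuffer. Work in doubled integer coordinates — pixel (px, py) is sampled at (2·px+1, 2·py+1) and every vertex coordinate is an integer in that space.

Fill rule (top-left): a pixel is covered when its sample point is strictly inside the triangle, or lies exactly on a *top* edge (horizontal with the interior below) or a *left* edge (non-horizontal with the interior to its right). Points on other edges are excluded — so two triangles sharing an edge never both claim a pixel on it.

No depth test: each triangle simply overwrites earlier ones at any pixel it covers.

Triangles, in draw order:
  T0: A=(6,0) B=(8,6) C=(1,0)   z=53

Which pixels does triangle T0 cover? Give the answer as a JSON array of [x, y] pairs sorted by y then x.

T0:
  2·area = 30
  edge (6, 0)→(8, 6): d=(2,6) right/bottom  bias=-1
  edge (8, 6)→(1, 0): d=(-7,-6) top-left  bias=+0
  edge (1, 0)→(6, 0): d=(5,0) top-left  bias=+0
    (1,0)@(3, 1): e=[20,5,5] → #
    (2,0)@(5, 1): e=[8,17,5] → #
    (3,0)@(7, 1): e=[-4,29,5] → ·
    (1,1)@(3, 3): e=[24,-9,15] → ·
    (2,1)@(5, 3): e=[12,3,15] → #
    (3,1)@(7, 3): e=[0,15,15] → ·  [on edge]
    (2,2)@(5, 5): e=[16,-11,25] → ·
    (3,2)@(7, 5): e=[4,1,25] → #
    (4,2)@(9, 5): e=[-8,13,25] → ·
    (3,3)@(7, 7): e=[8,-13,35] → ·
  covered (4 px):
    · # # · ·
    · · # · ·
    · · · # ·
    · · · · ·

Final: [[1,0],[2,0],[2,1],[3,2]]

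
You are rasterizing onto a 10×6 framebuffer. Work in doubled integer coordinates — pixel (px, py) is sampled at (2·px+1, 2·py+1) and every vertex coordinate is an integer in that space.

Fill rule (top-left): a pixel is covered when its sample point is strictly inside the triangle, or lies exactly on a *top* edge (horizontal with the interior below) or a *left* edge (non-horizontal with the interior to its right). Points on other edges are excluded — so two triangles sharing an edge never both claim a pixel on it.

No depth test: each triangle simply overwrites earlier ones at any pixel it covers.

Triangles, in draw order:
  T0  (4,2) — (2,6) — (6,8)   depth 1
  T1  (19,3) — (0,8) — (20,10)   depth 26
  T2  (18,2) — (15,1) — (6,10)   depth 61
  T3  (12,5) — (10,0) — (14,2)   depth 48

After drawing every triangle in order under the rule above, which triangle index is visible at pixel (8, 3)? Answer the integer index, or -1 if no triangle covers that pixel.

T0:
  2·area = 20  (B↔C swapped to make it positive)
  edge (4, 2)→(6, 8): d=(2,6) right/bottom  bias=-1
  edge (6, 8)→(2, 6): d=(-4,-2) top-left  bias=+0
  edge (2, 6)→(4, 2): d=(2,-4) top-left  bias=+0
    (1,2)@(3, 5): e=[12,6,2] → #
    (2,2)@(5, 5): e=[0,10,10] → ·  [on edge]
    (1,3)@(3, 7): e=[16,-2,6] → ·
    (2,3)@(5, 7): e=[4,2,14] → #
    (3,3)@(7, 7): e=[-8,6,22] → ·
    (2,4)@(5, 9): e=[8,-6,18] → ·
    (3,5)@(7, 11): e=[0,-10,30] → ·  [on edge]
  covered (2 px):
    · · · · · · · · · ·
    · · · · · · · · · ·
    · # · · · · · · · ·
    · · # · · · · · · ·
    · · · · · · · · · ·
    · · · · · · · · · ·
T1:
  2·area = 138  (B↔C swapped to make it positive)
  edge (19, 3)→(20, 10): d=(1,7) right/bottom  bias=-1
  edge (20, 10)→(0, 8): d=(-20,-2) top-left  bias=+0
  edge (0, 8)→(19, 3): d=(19,-5) top-left  bias=+0
    (9,1)@(19, 3): e=[0,138,0] → ·  [on edge]
    (6,2)@(13, 5): e=[44,86,8] → #
    (7,2)@(15, 5): e=[30,90,18] → #
    (8,2)@(17, 5): e=[16,94,28] → #
    (9,2)@(19, 5): e=[2,98,38] → #
    (2,3)@(5, 7): e=[102,30,6] → #
    (3,3)@(7, 7): e=[88,34,16] → #
    (4,3)@(9, 7): e=[74,38,26] → #
    (5,3)@(11, 7): e=[60,42,36] → #
    (2,4)@(5, 9): e=[104,-10,44] → ·
    (3,4)@(7, 9): e=[90,-6,54] → ·
    (4,4)@(9, 9): e=[76,-2,64] → ·
  covered (17 px):
    · · · · · · · · · ·
    · · · · · · · · · ·
    · · · · · · # # # #
    · · # # # # # # # #
    · · · · · # # # # #
    · · · · · · · · · ·
T2:
  2·area = 36  (B↔C swapped to make it positive)
  edge (18, 2)→(6, 10): d=(-12,8) right/bottom  bias=-1
  edge (6, 10)→(15, 1): d=(9,-9) top-left  bias=+0
  edge (15, 1)→(18, 2): d=(3,1) right/bottom  bias=-1
    (7,0)@(15, 1): e=[36,0,0] → ·  [on edge]
    (6,1)@(13, 3): e=[28,0,8] → #  [on edge]
    (7,1)@(15, 3): e=[12,18,6] → #
    (8,1)@(17, 3): e=[-4,36,4] → ·
    (5,2)@(11, 5): e=[20,0,16] → #  [on edge]
    (7,2)@(15, 5): e=[-12,36,12] → ·
    (4,3)@(9, 7): e=[12,0,24] → #  [on edge]
    (5,3)@(11, 7): e=[-4,18,22] → ·
    (6,3)@(13, 7): e=[-20,36,20] → ·
    (3,4)@(7, 9): e=[4,0,32] → #  [on edge]
    (4,4)@(9, 9): e=[-12,18,30] → ·
    (2,5)@(5, 11): e=[-4,0,40] → ·  [on edge]
  covered (6 px):
    · · · · · · · · · ·
    · · · · · · # # · ·
    · · · · · # # · · ·
    · · · · # · · · · ·
    · · · # · · · · · ·
    · · · · · · · · · ·
T3:
  2·area = 16
  edge (12, 5)→(10, 0): d=(-2,-5) top-left  bias=+0
  edge (10, 0)→(14, 2): d=(4,2) right/bottom  bias=-1
  edge (14, 2)→(12, 5): d=(-2,3) right/bottom  bias=-1
    (5,0)@(11, 1): e=[3,2,11] → #
    (6,0)@(13, 1): e=[13,-2,5] → ·
    (5,1)@(11, 3): e=[-1,10,7] → ·
    (6,1)@(13, 3): e=[9,6,1] → #
    (7,1)@(15, 3): e=[19,2,-5] → ·
    (6,2)@(13, 5): e=[5,14,-3] → ·
  covered (2 px):
    · · · · · # · · · ·
    · · · · · · # · · ·
    · · · · · · · · · ·
    · · · · · · · · · ·
    · · · · · · · · · ·
    · · · · · · · · · ·

Z-buffer (winner per pixel, '.' = empty):
  . . . . . 3 . . . .
  . . . . . . 3 2 . .
  . 0 . . . 2 2 1 1 1
  . . 1 1 2 1 1 1 1 1
  . . . 2 . 1 1 1 1 1
  . . . . . . . . . .

Result: 1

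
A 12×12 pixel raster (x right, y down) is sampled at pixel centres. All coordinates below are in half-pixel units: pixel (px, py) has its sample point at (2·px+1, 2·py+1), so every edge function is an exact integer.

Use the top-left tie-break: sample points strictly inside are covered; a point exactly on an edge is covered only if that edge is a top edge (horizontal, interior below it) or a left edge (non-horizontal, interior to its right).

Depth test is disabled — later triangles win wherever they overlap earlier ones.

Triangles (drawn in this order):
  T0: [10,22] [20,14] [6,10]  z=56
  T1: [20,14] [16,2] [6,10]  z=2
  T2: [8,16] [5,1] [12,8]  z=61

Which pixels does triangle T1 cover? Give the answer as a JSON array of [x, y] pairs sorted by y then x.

T0:
  2·area = 152  (B↔C swapped to make it positive)
  edge (10, 22)→(6, 10): d=(-4,-12) top-left  bias=+0
  edge (6, 10)→(20, 14): d=(14,4) right/bottom  bias=-1
  edge (20, 14)→(10, 22): d=(-10,8) right/bottom  bias=-1
    (1,0)@(3, 1): e=[0,-114,266] → .  [on edge]
    (2,3)@(5, 7): e=[0,-38,190] → .  [on edge]
    (3,5)@(7, 11): e=[8,10,134] → X
    (4,5)@(9, 11): e=[32,2,118] → X
    (5,5)@(11, 11): e=[56,-6,102] → .
    (3,6)@(7, 13): e=[0,38,114] → X  [on edge]
    (5,6)@(11, 13): e=[48,22,82] → X
    (6,6)@(13, 13): e=[72,14,66] → X
    (7,6)@(15, 13): e=[96,6,50] → X
    (8,6)@(17, 13): e=[120,-2,34] → .
    (3,7)@(7, 15): e=[-8,66,94] → .
    (4,7)@(9, 15): e=[16,58,78] → X
    (4,9)@(9, 19): e=[0,114,38] → X  [on edge]
  covered (20 px):
    . . . . . . . . . . . .
    . . . . . . . . . . . .
    . . . . . . . . . . . .
    . . . . . . . . . . . .
    . . . . . . . . . . . .
    . . . X X . . . . . . .
    . . . X X X X X . . . .
    . . . . X X X X X . . .
    . . . . X X X X . . . .
    . . . . X X X . . . . .
    . . . . . X . . . . . .
    . . . . . . . . . . . .
T1:
  2·area = 152  (B↔C swapped to make it positive)
  edge (20, 14)→(6, 10): d=(-14,-4) top-left  bias=+0
  edge (6, 10)→(16, 2): d=(10,-8) top-left  bias=+0
  edge (16, 2)→(20, 14): d=(4,12) right/bottom  bias=-1
    (7,1)@(15, 3): e=[134,2,16] → X
    (8,1)@(17, 3): e=[142,18,-8] → .
    (6,2)@(13, 5): e=[98,6,48] → X
    (8,2)@(17, 5): e=[114,38,0] → .  [on edge]
    (5,3)@(11, 7): e=[62,10,80] → X
    (8,3)@(17, 7): e=[86,58,8] → X
    (9,3)@(19, 7): e=[94,74,-16] → .
    (4,4)@(9, 9): e=[26,14,112] → X
    (9,4)@(19, 9): e=[66,94,-8] → .
    (4,5)@(9, 11): e=[-2,34,120] → .
    (5,5)@(11, 11): e=[6,50,96] → X
    (9,5)@(19, 11): e=[38,114,0] → .  [on edge]
    (10,8)@(21, 17): e=[-38,190,0] → .  [on edge]
    (11,11)@(23, 23): e=[-114,266,0] → .  [on edge]
  covered (18 px):
    . . . . . . . . . . . .
    . . . . . . . X . . . .
    . . . . . . X X . . . .
    . . . . . X X X X . . .
    . . . . X X X X X . . .
    . . . . . X X X X . . .
    . . . . . . . . X X . .
    . . . . . . . . . . . .
    . . . . . . . . . . . .
    . . . . . . . . . . . .
    . . . . . . . . . . . .
    . . . . . . . . . . . .
T2:
  2·area = 84
  edge (8, 16)→(5, 1): d=(-3,-15) top-left  bias=+0
  edge (5, 1)→(12, 8): d=(7,7) right/bottom  bias=-1
  edge (12, 8)→(8, 16): d=(-4,8) right/bottom  bias=-1
    (2,0)@(5, 1): e=[0,0,84] → .  [on edge]
    (3,1)@(7, 3): e=[24,0,60] → .  [on edge]
    (3,2)@(7, 5): e=[18,14,52] → X
    (4,2)@(9, 5): e=[48,0,36] → .  [on edge]
    (3,3)@(7, 7): e=[12,28,44] → X
    (4,3)@(9, 7): e=[42,14,28] → X
    (5,3)@(11, 7): e=[72,0,12] → .  [on edge]
    (3,4)@(7, 9): e=[6,42,36] → X
    (5,4)@(11, 9): e=[66,14,4] → X
    (6,4)@(13, 9): e=[96,0,-12] → .  [on edge]
    (3,5)@(7, 11): e=[0,56,28] → X  [on edge]
    (5,5)@(11, 11): e=[60,28,-4] → .
    (7,5)@(15, 11): e=[120,0,-36] → .  [on edge]
    (8,6)@(17, 13): e=[144,0,-60] → .  [on edge]
    (9,7)@(19, 15): e=[168,0,-84] → .  [on edge]
    (10,8)@(21, 17): e=[192,0,-108] → .  [on edge]
    (11,9)@(23, 19): e=[216,0,-132] → .  [on edge]
    (4,10)@(9, 21): e=[0,112,-28] → .  [on edge]
  covered (9 px):
    . . . . . . . . . . . .
    . . . . . . . . . . . .
    . . . X . . . . . . . .
    . . . X X . . . . . . .
    . . . X X X . . . . . .
    . . . X X . . . . . . .
    . . . . X . . . . . . .
    . . . . . . . . . . . .
    . . . . . . . . . . . .
    . . . . . . . . . . . .
    . . . . . . . . . . . .
    . . . . . . . . . . . .

Answer: [[7,1],[6,2],[7,2],[5,3],[6,3],[7,3],[8,3],[4,4],[5,4],[6,4],[7,4],[8,4],[5,5],[6,5],[7,5],[8,5],[8,6],[9,6]]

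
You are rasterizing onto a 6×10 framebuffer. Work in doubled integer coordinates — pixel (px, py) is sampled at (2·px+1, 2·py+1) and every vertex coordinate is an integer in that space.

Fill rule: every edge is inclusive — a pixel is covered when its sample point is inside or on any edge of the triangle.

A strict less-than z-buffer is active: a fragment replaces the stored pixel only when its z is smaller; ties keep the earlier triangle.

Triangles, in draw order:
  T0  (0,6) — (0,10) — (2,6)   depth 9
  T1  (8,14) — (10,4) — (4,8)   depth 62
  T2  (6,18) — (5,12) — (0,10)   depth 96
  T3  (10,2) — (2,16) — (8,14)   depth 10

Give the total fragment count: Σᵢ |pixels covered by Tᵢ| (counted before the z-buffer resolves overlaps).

T0:
  2·area = 8  (B↔C swapped to make it positive)
  edge (0, 6)→(2, 6): d=(2,0) inclusive
  edge (2, 6)→(0, 10): d=(-2,4) inclusive
  edge (0, 10)→(0, 6): d=(0,-4) inclusive
    (0,3)@(1, 7): e=[2,2,4] → #
    (1,3)@(3, 7): e=[2,-6,12] → ·
    (0,4)@(1, 9): e=[6,-2,4] → ·
  covered (1 px):
    · · · · · ·
    · · · · · ·
    · · · · · ·
    # · · · · ·
    · · · · · ·
    · · · · · ·
    · · · · · ·
    · · · · · ·
    · · · · · ·
    · · · · · ·
T1:
  2·area = 52  (B↔C swapped to make it positive)
  edge (8, 14)→(4, 8): d=(-4,-6) inclusive
  edge (4, 8)→(10, 4): d=(6,-4) inclusive
  edge (10, 4)→(8, 14): d=(-2,10) inclusive
    (4,2)@(9, 5): e=[42,2,8] → #
    (5,2)@(11, 5): e=[54,10,-12] → ·
    (3,3)@(7, 7): e=[22,6,24] → #
    (5,3)@(11, 7): e=[46,22,-16] → ·
    (2,4)@(5, 9): e=[2,10,40] → #
    (4,4)@(9, 9): e=[26,26,0] → #  [on edge]
    (5,4)@(11, 9): e=[38,34,-20] → ·
    (2,5)@(5, 11): e=[-6,22,36] → ·
    (3,5)@(7, 11): e=[6,30,16] → #
    (4,5)@(9, 11): e=[18,38,-4] → ·
    (3,6)@(7, 13): e=[-2,42,12] → ·
    (3,9)@(7, 19): e=[-26,78,0] → ·  [on edge]
  covered (7 px):
    · · · · · ·
    · · · · · ·
    · · · · # ·
    · · · # # ·
    · · # # # ·
    · · · # · ·
    · · · · · ·
    · · · · · ·
    · · · · · ·
    · · · · · ·
T2:
  2·area = 28  (B↔C swapped to make it positive)
  edge (6, 18)→(0, 10): d=(-6,-8) inclusive
  edge (0, 10)→(5, 12): d=(5,2) inclusive
  edge (5, 12)→(6, 18): d=(1,6) inclusive
    (0,5)@(1, 11): e=[2,3,23] → #
    (1,5)@(3, 11): e=[18,-1,11] → ·
    (0,6)@(1, 13): e=[-10,13,25] → ·
    (1,6)@(3, 13): e=[6,9,13] → #
    (2,6)@(5, 13): e=[22,5,1] → #
    (3,6)@(7, 13): e=[38,1,-11] → ·
    (1,7)@(3, 15): e=[-6,19,15] → ·
    (2,7)@(5, 15): e=[10,15,3] → #
    (3,7)@(7, 15): e=[26,11,-9] → ·
    (2,8)@(5, 17): e=[-2,25,5] → ·
  covered (4 px):
    · · · · · ·
    · · · · · ·
    · · · · · ·
    · · · · · ·
    · · · · · ·
    # · · · · ·
    · # # · · ·
    · · # · · ·
    · · · · · ·
    · · · · · ·
T3:
  2·area = 68  (B↔C swapped to make it positive)
  edge (10, 2)→(8, 14): d=(-2,12) inclusive
  edge (8, 14)→(2, 16): d=(-6,2) inclusive
  edge (2, 16)→(10, 2): d=(8,-14) inclusive
    (4,2)@(9, 5): e=[6,52,10] → #
    (5,2)@(11, 5): e=[-18,48,38] → ·
    (4,3)@(9, 7): e=[2,40,26] → #
    (5,3)@(11, 7): e=[-22,36,54] → ·
    (3,4)@(7, 9): e=[22,32,14] → #
    (4,4)@(9, 9): e=[-2,28,42] → ·
    (2,5)@(5, 11): e=[42,24,2] → #
    (4,5)@(9, 11): e=[-6,16,58] → ·
    (2,6)@(5, 13): e=[38,12,18] → #
    (4,6)@(9, 13): e=[-10,4,74] → ·
    (5,6)@(11, 13): e=[-34,0,102] → ·  [on edge]
    (1,7)@(3, 15): e=[58,4,6] → #
    (2,7)@(5, 15): e=[34,0,34] → #  [on edge]
  covered (9 px):
    · · · · · ·
    · · · · · ·
    · · · · # ·
    · · · · # ·
    · · · # · ·
    · · # # · ·
    · · # # · ·
    · # # · · ·
    · · · · · ·
    · · · · · ·

Final: 21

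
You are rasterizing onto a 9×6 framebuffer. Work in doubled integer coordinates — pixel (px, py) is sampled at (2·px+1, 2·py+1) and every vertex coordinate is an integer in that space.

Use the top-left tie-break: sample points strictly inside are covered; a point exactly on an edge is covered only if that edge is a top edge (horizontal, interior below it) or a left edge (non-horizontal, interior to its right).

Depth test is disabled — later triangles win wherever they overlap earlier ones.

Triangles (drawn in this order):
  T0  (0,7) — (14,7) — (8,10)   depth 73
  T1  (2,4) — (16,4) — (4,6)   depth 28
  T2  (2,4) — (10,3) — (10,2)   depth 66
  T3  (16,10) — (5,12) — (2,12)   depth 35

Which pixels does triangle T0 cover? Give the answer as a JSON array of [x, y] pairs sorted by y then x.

T0:
  2·area = 42
  edge (0, 7)→(14, 7): d=(14,0) top-left  bias=+0
  edge (14, 7)→(8, 10): d=(-6,3) right/bottom  bias=-1
  edge (8, 10)→(0, 7): d=(-8,-3) top-left  bias=+0
    (0,3)@(1, 7): e=[0,39,3] → █  [on edge]
    (1,3)@(3, 7): e=[0,33,9] → █  [on edge]
    (2,3)@(5, 7): e=[0,27,15] → █  [on edge]
    (3,3)@(7, 7): e=[0,21,21] → █  [on edge]
    (4,3)@(9, 7): e=[0,15,27] → █  [on edge]
    (5,3)@(11, 7): e=[0,9,33] → █  [on edge]
    (6,3)@(13, 7): e=[0,3,39] → █  [on edge]
    (7,3)@(15, 7): e=[0,-3,45] → ·  [on edge]
    (8,3)@(17, 7): e=[0,-9,51] → ·  [on edge]
    (0,4)@(1, 9): e=[28,27,-13] → ·
    (1,4)@(3, 9): e=[28,21,-7] → ·
    (2,4)@(5, 9): e=[28,15,-1] → ·
  covered (9 px):
    · · · · · · · · ·
    · · · · · · · · ·
    · · · · · · · · ·
    █ █ █ █ █ █ █ · ·
    · · · █ █ · · · ·
    · · · · · · · · ·
T1:
  2·area = 28
  edge (2, 4)→(16, 4): d=(14,0) top-left  bias=+0
  edge (16, 4)→(4, 6): d=(-12,2) right/bottom  bias=-1
  edge (4, 6)→(2, 4): d=(-2,-2) top-left  bias=+0
    (0,1)@(1, 3): e=[-14,42,0] → ·  [on edge]
    (1,2)@(3, 5): e=[14,14,0] → █  [on edge]
    (2,2)@(5, 5): e=[14,10,4] → █
    (3,2)@(7, 5): e=[14,6,8] → █
    (4,2)@(9, 5): e=[14,2,12] → █
    (5,2)@(11, 5): e=[14,-2,16] → ·
    (1,3)@(3, 7): e=[42,-10,-4] → ·
    (2,3)@(5, 7): e=[42,-14,0] → ·  [on edge]
    (3,3)@(7, 7): e=[42,-18,4] → ·
    (4,3)@(9, 7): e=[42,-22,8] → ·
    (3,4)@(7, 9): e=[70,-42,0] → ·  [on edge]
    (4,5)@(9, 11): e=[98,-70,0] → ·  [on edge]
  covered (4 px):
    · · · · · · · · ·
    · · · · · · · · ·
    · █ █ █ █ · · · ·
    · · · · · · · · ·
    · · · · · · · · ·
    · · · · · · · · ·
T2:
  2·area = 8  (B↔C swapped to make it positive)
  edge (2, 4)→(10, 2): d=(8,-2) top-left  bias=+0
  edge (10, 2)→(10, 3): d=(0,1) right/bottom  bias=-1
  edge (10, 3)→(2, 4): d=(-8,1) right/bottom  bias=-1
    (3,1)@(7, 3): e=[2,3,3] → █
    (4,1)@(9, 3): e=[6,1,1] → █
    (5,1)@(11, 3): e=[10,-1,-1] → ·
    (3,2)@(7, 5): e=[18,3,-13] → ·
    (4,2)@(9, 5): e=[22,1,-15] → ·
  covered (2 px):
    · · · · · · · · ·
    · · · █ █ · · · ·
    · · · · · · · · ·
    · · · · · · · · ·
    · · · · · · · · ·
    · · · · · · · · ·
T3:
  2·area = 6
  edge (16, 10)→(5, 12): d=(-11,2) right/bottom  bias=-1
  edge (5, 12)→(2, 12): d=(-3,0) right/bottom  bias=-1
  edge (2, 12)→(16, 10): d=(14,-2) top-left  bias=+0
    (4,5)@(9, 11): e=[3,3,0] → █  [on edge]
    (5,5)@(11, 11): e=[-1,3,4] → ·
  covered (1 px):
    · · · · · · · · ·
    · · · · · · · · ·
    · · · · · · · · ·
    · · · · · · · · ·
    · · · · · · · · ·
    · · · · █ · · · ·

Final: [[0,3],[1,3],[2,3],[3,3],[4,3],[5,3],[6,3],[3,4],[4,4]]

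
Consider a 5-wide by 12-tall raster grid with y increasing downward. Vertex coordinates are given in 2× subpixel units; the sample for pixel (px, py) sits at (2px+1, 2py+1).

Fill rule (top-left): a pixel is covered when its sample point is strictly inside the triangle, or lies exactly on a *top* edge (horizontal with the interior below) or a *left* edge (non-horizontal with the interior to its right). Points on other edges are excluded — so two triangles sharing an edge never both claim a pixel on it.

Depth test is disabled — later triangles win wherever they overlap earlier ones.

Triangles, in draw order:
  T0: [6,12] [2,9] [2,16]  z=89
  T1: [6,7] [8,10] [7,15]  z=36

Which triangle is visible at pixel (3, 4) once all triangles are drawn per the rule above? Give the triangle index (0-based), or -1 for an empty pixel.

T0:
  2·area = 28  (B↔C swapped to make it positive)
  edge (6, 12)→(2, 16): d=(-4,4) right/bottom  bias=-1
  edge (2, 16)→(2, 9): d=(0,-7) top-left  bias=+0
  edge (2, 9)→(6, 12): d=(4,3) right/bottom  bias=-1
    (4,4)@(9, 9): e=[0,49,-21] → ·  [on edge]
    (1,5)@(3, 11): e=[16,7,5] → #
    (2,5)@(5, 11): e=[8,21,-1] → ·
    (3,5)@(7, 11): e=[0,35,-7] → ·  [on edge]
    (1,6)@(3, 13): e=[8,7,13] → #
    (2,6)@(5, 13): e=[0,21,7] → ·  [on edge]
    (1,7)@(3, 15): e=[0,7,21] → ·  [on edge]
    (0,8)@(1, 17): e=[0,-7,35] → ·  [on edge]
  covered (2 px):
    · · · · ·
    · · · · ·
    · · · · ·
    · · · · ·
    · · · · ·
    · # · · ·
    · # · · ·
    · · · · ·
    · · · · ·
    · · · · ·
    · · · · ·
    · · · · ·
T1:
  2·area = 13
  edge (6, 7)→(8, 10): d=(2,3) right/bottom  bias=-1
  edge (8, 10)→(7, 15): d=(-1,5) right/bottom  bias=-1
  edge (7, 15)→(6, 7): d=(-1,-8) top-left  bias=+0
    (4,2)@(9, 5): e=[-13,0,26] → ·  [on edge]
    (3,4)@(7, 9): e=[1,6,6] → #
    (4,4)@(9, 9): e=[-5,-4,22] → ·
    (3,5)@(7, 11): e=[5,4,4] → #
    (4,5)@(9, 11): e=[-1,-6,20] → ·
    (3,6)@(7, 13): e=[9,2,2] → #
    (4,6)@(9, 13): e=[3,-8,18] → ·
    (3,7)@(7, 15): e=[13,0,0] → ·  [on edge]
  covered (3 px):
    · · · · ·
    · · · · ·
    · · · · ·
    · · · · ·
    · · · # ·
    · · · # ·
    · · · # ·
    · · · · ·
    · · · · ·
    · · · · ·
    · · · · ·
    · · · · ·

Z-buffer (winner per pixel, '.' = empty):
  . . . . .
  . . . . .
  . . . . .
  . . . . .
  . . . 1 .
  . 0 . 1 .
  . 0 . 1 .
  . . . . .
  . . . . .
  . . . . .
  . . . . .
  . . . . .

Answer: 1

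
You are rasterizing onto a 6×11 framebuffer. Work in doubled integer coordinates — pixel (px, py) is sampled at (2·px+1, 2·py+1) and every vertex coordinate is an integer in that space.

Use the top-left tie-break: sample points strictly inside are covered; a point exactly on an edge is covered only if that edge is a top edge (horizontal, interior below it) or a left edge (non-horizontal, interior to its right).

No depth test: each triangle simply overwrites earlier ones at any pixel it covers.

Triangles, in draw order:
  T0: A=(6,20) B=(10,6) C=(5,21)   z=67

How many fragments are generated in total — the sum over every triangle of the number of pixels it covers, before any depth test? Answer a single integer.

T0:
  2·area = 10  (B↔C swapped to make it positive)
  edge (6, 20)→(5, 21): d=(-1,1) right/bottom  bias=-1
  edge (5, 21)→(10, 6): d=(5,-15) top-left  bias=+0
  edge (10, 6)→(6, 20): d=(-4,14) right/bottom  bias=-1
    (5,1)@(11, 3): e=[12,0,-2] → ·  [on edge]
    (4,4)@(9, 9): e=[8,0,2] → #  [on edge]
    (5,4)@(11, 9): e=[6,30,-26] → ·
    (4,5)@(9, 11): e=[6,10,-6] → ·
    (3,7)@(7, 15): e=[4,0,6] → #  [on edge]
    (4,7)@(9, 15): e=[2,30,-22] → ·
    (5,7)@(11, 15): e=[0,60,-50] → ·  [on edge]
    (3,8)@(7, 17): e=[2,10,-2] → ·
    (4,8)@(9, 17): e=[0,40,-30] → ·  [on edge]
    (3,9)@(7, 19): e=[0,20,-10] → ·  [on edge]
    (2,10)@(5, 21): e=[0,0,10] → ·  [on edge]
  covered (2 px):
    · · · · · ·
    · · · · · ·
    · · · · · ·
    · · · · · ·
    · · · · # ·
    · · · · · ·
    · · · · · ·
    · · · # · ·
    · · · · · ·
    · · · · · ·
    · · · · · ·

Result: 2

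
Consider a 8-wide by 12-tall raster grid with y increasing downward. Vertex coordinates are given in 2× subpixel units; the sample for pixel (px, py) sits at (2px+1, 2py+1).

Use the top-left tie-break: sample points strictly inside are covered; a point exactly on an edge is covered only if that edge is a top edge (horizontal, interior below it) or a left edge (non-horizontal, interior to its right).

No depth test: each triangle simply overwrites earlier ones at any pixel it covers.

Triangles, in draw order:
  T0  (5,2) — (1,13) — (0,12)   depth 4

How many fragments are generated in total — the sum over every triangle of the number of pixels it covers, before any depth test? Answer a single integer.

T0:
  2·area = 15
  edge (5, 2)→(1, 13): d=(-4,11) right/bottom  bias=-1
  edge (1, 13)→(0, 12): d=(-1,-1) top-left  bias=+0
  edge (0, 12)→(5, 2): d=(5,-10) top-left  bias=+0
    (1,3)@(3, 7): e=[2,8,5] → █
    (2,3)@(5, 7): e=[-20,10,25] → ·
    (1,4)@(3, 9): e=[-6,6,15] → ·
    (0,5)@(1, 11): e=[8,2,5] → █
    (1,5)@(3, 11): e=[-14,4,25] → ·
    (0,6)@(1, 13): e=[0,0,15] → ·  [on edge]
    (1,7)@(3, 15): e=[-30,0,45] → ·  [on edge]
    (2,8)@(5, 17): e=[-60,0,75] → ·  [on edge]
    (3,9)@(7, 19): e=[-90,0,105] → ·  [on edge]
    (4,10)@(9, 21): e=[-120,0,135] → ·  [on edge]
    (5,11)@(11, 23): e=[-150,0,165] → ·  [on edge]
  covered (2 px):
    · · · · · · · ·
    · · · · · · · ·
    · · · · · · · ·
    · █ · · · · · ·
    · · · · · · · ·
    █ · · · · · · ·
    · · · · · · · ·
    · · · · · · · ·
    · · · · · · · ·
    · · · · · · · ·
    · · · · · · · ·
    · · · · · · · ·

Result: 2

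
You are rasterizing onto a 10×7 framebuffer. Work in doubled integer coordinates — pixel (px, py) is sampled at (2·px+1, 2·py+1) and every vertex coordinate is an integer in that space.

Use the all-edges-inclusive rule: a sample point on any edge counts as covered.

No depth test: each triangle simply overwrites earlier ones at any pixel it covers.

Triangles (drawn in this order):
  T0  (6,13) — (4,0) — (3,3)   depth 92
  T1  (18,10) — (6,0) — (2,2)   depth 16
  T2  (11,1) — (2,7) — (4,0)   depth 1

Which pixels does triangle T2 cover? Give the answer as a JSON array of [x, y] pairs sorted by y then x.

T0:
  2·area = 19  (B↔C swapped to make it positive)
  edge (6, 13)→(3, 3): d=(-3,-10) inclusive
  edge (3, 3)→(4, 0): d=(1,-3) inclusive
  edge (4, 0)→(6, 13): d=(2,13) inclusive
    (1,1)@(3, 3): e=[0,0,19] → █  [on edge]
    (2,1)@(5, 3): e=[20,6,-7] → ·
    (1,2)@(3, 5): e=[-6,2,23] → ·
    (2,3)@(5, 7): e=[8,10,1] → █
    (3,3)@(7, 7): e=[28,16,-25] → ·
    (0,4)@(1, 9): e=[-38,0,57] → ·  [on edge]
    (2,4)@(5, 9): e=[2,12,5] → █
    (3,4)@(7, 9): e=[22,18,-21] → ·
    (2,5)@(5, 11): e=[-4,14,9] → ·
  covered (3 px):
    · · · · · · · · · ·
    · █ · · · · · · · ·
    · · · · · · · · · ·
    · · █ · · · · · · ·
    · · █ · · · · · · ·
    · · · · · · · · · ·
    · · · · · · · · · ·
T1:
  2·area = 64  (B↔C swapped to make it positive)
  edge (18, 10)→(2, 2): d=(-16,-8) inclusive
  edge (2, 2)→(6, 0): d=(4,-2) inclusive
  edge (6, 0)→(18, 10): d=(12,10) inclusive
    (2,0)@(5, 1): e=[40,2,22] → █
    (3,0)@(7, 1): e=[56,6,2] → █
    (4,0)@(9, 1): e=[72,10,-18] → ·
    (2,1)@(5, 3): e=[8,10,46] → █
    (4,1)@(9, 3): e=[40,18,6] → █
    (5,1)@(11, 3): e=[56,22,-14] → ·
    (2,2)@(5, 5): e=[-24,18,70] → ·
    (3,2)@(7, 5): e=[-8,22,50] → ·
    (4,2)@(9, 5): e=[8,26,30] → █
    (5,2)@(11, 5): e=[24,30,10] → █
    (6,2)@(13, 5): e=[40,34,-10] → ·
    (4,3)@(9, 7): e=[-24,34,54] → ·
  covered (8 px):
    · · █ █ · · · · · ·
    · · █ █ █ · · · · ·
    · · · · █ █ · · · ·
    · · · · · · █ · · ·
    · · · · · · · · · ·
    · · · · · · · · · ·
    · · · · · · · · · ·
T2:
  2·area = 51
  edge (11, 1)→(2, 7): d=(-9,6) inclusive
  edge (2, 7)→(4, 0): d=(2,-7) inclusive
  edge (4, 0)→(11, 1): d=(7,1) inclusive
    (2,0)@(5, 1): e=[36,9,6] → █
    (3,0)@(7, 1): e=[24,23,4] → █
    (4,0)@(9, 1): e=[12,37,2] → █
    (5,0)@(11, 1): e=[0,51,0] → █  [on edge]
    (6,0)@(13, 1): e=[-12,65,-2] → ·
    (2,1)@(5, 3): e=[18,13,20] → █
    (4,1)@(9, 3): e=[-6,41,16] → ·
    (5,1)@(11, 3): e=[-18,55,14] → ·
    (1,2)@(3, 5): e=[12,3,36] → █
    (2,2)@(5, 5): e=[0,17,34] → █  [on edge]
    (3,2)@(7, 5): e=[-12,31,32] → ·
    (1,3)@(3, 7): e=[-6,7,50] → ·
  covered (8 px):
    · · █ █ █ █ · · · ·
    · · █ █ · · · · · ·
    · █ █ · · · · · · ·
    · · · · · · · · · ·
    · · · · · · · · · ·
    · · · · · · · · · ·
    · · · · · · · · · ·

Answer: [[2,0],[3,0],[4,0],[5,0],[2,1],[3,1],[1,2],[2,2]]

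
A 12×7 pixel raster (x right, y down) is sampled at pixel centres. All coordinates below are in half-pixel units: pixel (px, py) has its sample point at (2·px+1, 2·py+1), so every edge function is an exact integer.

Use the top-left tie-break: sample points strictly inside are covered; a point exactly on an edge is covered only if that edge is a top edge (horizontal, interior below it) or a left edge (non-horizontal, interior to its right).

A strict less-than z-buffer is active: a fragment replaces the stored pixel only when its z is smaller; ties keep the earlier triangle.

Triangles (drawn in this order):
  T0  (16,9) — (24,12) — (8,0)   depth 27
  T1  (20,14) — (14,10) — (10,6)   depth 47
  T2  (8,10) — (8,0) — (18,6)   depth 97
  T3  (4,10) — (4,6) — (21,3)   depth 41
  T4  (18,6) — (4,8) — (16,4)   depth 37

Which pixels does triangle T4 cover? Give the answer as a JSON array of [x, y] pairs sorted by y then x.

T0:
  2·area = 48  (B↔C swapped to make it positive)
  edge (16, 9)→(8, 0): d=(-8,-9) top-left  bias=+0
  edge (8, 0)→(24, 12): d=(16,12) right/bottom  bias=-1
  edge (24, 12)→(16, 9): d=(-8,-3) top-left  bias=+0
    (4,0)@(9, 1): e=[1,4,43] → #
    (5,0)@(11, 1): e=[19,-20,49] → ·
    (4,1)@(9, 3): e=[-15,36,27] → ·
    (5,1)@(11, 3): e=[3,12,33] → #
    (6,1)@(13, 3): e=[21,-12,39] → ·
    (5,2)@(11, 5): e=[-13,44,17] → ·
    (6,2)@(13, 5): e=[5,20,23] → #
    (7,2)@(15, 5): e=[23,-4,29] → ·
    (6,3)@(13, 7): e=[-11,52,7] → ·
    (7,3)@(15, 7): e=[7,28,13] → #
    (8,3)@(17, 7): e=[25,4,19] → #
    (9,3)@(19, 7): e=[43,-20,25] → ·
  covered (7 px):
    · · · · # · · · · · · ·
    · · · · · # · · · · · ·
    · · · · · · # · · · · ·
    · · · · · · · # # · · ·
    · · · · · · · · # # · ·
    · · · · · · · · · · · ·
    · · · · · · · · · · · ·
T1:
  2·area = 8
  edge (20, 14)→(14, 10): d=(-6,-4) top-left  bias=+0
  edge (14, 10)→(10, 6): d=(-4,-4) top-left  bias=+0
  edge (10, 6)→(20, 14): d=(10,8) right/bottom  bias=-1
    (2,0)@(5, 1): e=[18,0,-10] → ·  [on edge]
    (3,1)@(7, 3): e=[14,0,-6] → ·  [on edge]
    (4,2)@(9, 5): e=[10,0,-2] → ·  [on edge]
    (5,3)@(11, 7): e=[6,0,2] → #  [on edge]
    (6,3)@(13, 7): e=[14,8,-14] → ·
    (5,4)@(11, 9): e=[-6,-8,22] → ·
    (6,4)@(13, 9): e=[2,0,6] → #  [on edge]
    (7,4)@(15, 9): e=[10,8,-10] → ·
    (6,5)@(13, 11): e=[-10,-8,26] → ·
    (7,5)@(15, 11): e=[-2,0,10] → ·  [on edge]
    (8,6)@(17, 13): e=[-6,0,14] → ·  [on edge]
  covered (2 px):
    · · · · · · · · · · · ·
    · · · · · · · · · · · ·
    · · · · · · · · · · · ·
    · · · · · # · · · · · ·
    · · · · · · # · · · · ·
    · · · · · · · · · · · ·
    · · · · · · · · · · · ·
T2:
  2·area = 100
  edge (8, 10)→(8, 0): d=(0,-10) top-left  bias=+0
  edge (8, 0)→(18, 6): d=(10,6) right/bottom  bias=-1
  edge (18, 6)→(8, 10): d=(-10,4) right/bottom  bias=-1
    (4,0)@(9, 1): e=[10,4,86] → #
    (5,0)@(11, 1): e=[30,-8,78] → ·
    (4,1)@(9, 3): e=[10,24,66] → #
    (5,1)@(11, 3): e=[30,12,58] → #
    (6,1)@(13, 3): e=[50,0,50] → ·  [on edge]
    (4,2)@(9, 5): e=[10,44,46] → #
    (6,2)@(13, 5): e=[50,20,30] → #
    (7,2)@(15, 5): e=[70,8,22] → #
    (8,2)@(17, 5): e=[90,-4,14] → ·
    (4,3)@(9, 7): e=[10,64,26] → #
    (8,3)@(17, 7): e=[90,16,-6] → ·
    (4,4)@(9, 9): e=[10,84,6] → #
    (11,4)@(23, 9): e=[150,0,-50] → ·  [on edge]
  covered (12 px):
    · · · · # · · · · · · ·
    · · · · # # · · · · · ·
    · · · · # # # # · · · ·
    · · · · # # # # · · · ·
    · · · · # · · · · · · ·
    · · · · · · · · · · · ·
    · · · · · · · · · · · ·
T3:
  2·area = 68
  edge (4, 10)→(4, 6): d=(0,-4) top-left  bias=+0
  edge (4, 6)→(21, 3): d=(17,-3) top-left  bias=+0
  edge (21, 3)→(4, 10): d=(-17,7) right/bottom  bias=-1
    (10,1)@(21, 3): e=[68,0,0] → ·  [on edge]
    (5,2)@(11, 5): e=[28,4,36] → #
    (6,2)@(13, 5): e=[36,10,22] → #
    (7,2)@(15, 5): e=[44,16,8] → #
    (8,2)@(17, 5): e=[52,22,-6] → ·
    (2,3)@(5, 7): e=[4,20,44] → #
    (3,3)@(7, 7): e=[12,26,30] → #
    (4,3)@(9, 7): e=[20,32,16] → #
    (6,3)@(13, 7): e=[36,44,-12] → ·
    (7,3)@(15, 7): e=[44,50,-26] → ·
    (2,4)@(5, 9): e=[4,54,10] → #
    (3,4)@(7, 9): e=[12,60,-4] → ·
  covered (8 px):
    · · · · · · · · · · · ·
    · · · · · · · · · · · ·
    · · · · · # # # · · · ·
    · · # # # # · · · · · ·
    · · # · · · · · · · · ·
    · · · · · · · · · · · ·
    · · · · · · · · · · · ·
T4:
  2·area = 32
  edge (18, 6)→(4, 8): d=(-14,2) right/bottom  bias=-1
  edge (4, 8)→(16, 4): d=(12,-4) top-left  bias=+0
  edge (16, 4)→(18, 6): d=(2,2) right/bottom  bias=-1
    (6,0)@(13, 1): e=[80,-48,0] → ·  [on edge]
    (7,1)@(15, 3): e=[48,-16,0] → ·  [on edge]
    (9,1)@(19, 3): e=[40,0,-8] → ·  [on edge]
    (6,2)@(13, 5): e=[24,0,8] → #  [on edge]
    (7,2)@(15, 5): e=[20,8,4] → #
    (8,2)@(17, 5): e=[16,16,0] → ·  [on edge]
    (3,3)@(7, 7): e=[8,0,24] → #  [on edge]
    (4,3)@(9, 7): e=[4,8,20] → #
    (5,3)@(11, 7): e=[0,16,16] → ·  [on edge]
    (6,3)@(13, 7): e=[-4,24,12] → ·
    (7,3)@(15, 7): e=[-8,32,8] → ·
    (9,3)@(19, 7): e=[-16,48,0] → ·  [on edge]
    (0,4)@(1, 9): e=[-8,0,40] → ·  [on edge]
    (10,4)@(21, 9): e=[-48,80,0] → ·  [on edge]
    (11,5)@(23, 11): e=[-80,112,0] → ·  [on edge]
  covered (4 px):
    · · · · · · · · · · · ·
    · · · · · · · · · · · ·
    · · · · · · # # · · · ·
    · · · # # · · · · · · ·
    · · · · · · · · · · · ·
    · · · · · · · · · · · ·
    · · · · · · · · · · · ·

Final: [[6,2],[7,2],[3,3],[4,3]]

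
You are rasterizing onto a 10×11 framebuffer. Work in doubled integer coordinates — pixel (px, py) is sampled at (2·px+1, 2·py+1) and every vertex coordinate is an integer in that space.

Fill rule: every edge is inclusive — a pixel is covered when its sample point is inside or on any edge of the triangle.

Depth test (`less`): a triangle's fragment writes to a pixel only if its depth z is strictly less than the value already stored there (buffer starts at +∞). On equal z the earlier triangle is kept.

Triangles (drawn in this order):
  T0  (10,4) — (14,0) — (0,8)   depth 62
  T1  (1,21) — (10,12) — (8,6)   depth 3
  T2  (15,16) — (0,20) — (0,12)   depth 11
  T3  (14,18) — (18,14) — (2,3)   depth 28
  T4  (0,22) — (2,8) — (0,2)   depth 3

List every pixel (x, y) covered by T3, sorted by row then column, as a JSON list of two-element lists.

T0:
  2·area = 24  (B↔C swapped to make it positive)
  edge (10, 4)→(0, 8): d=(-10,4) inclusive
  edge (0, 8)→(14, 0): d=(14,-8) inclusive
  edge (14, 0)→(10, 4): d=(-4,4) inclusive
    (6,0)@(13, 1): e=[18,6,0] → █  [on edge]
    (7,0)@(15, 1): e=[10,22,-8] → ·
    (4,1)@(9, 3): e=[14,2,8] → █
    (5,1)@(11, 3): e=[6,18,0] → █  [on edge]
    (6,1)@(13, 3): e=[-2,34,-8] → ·
    (3,2)@(7, 5): e=[2,14,8] → █
    (4,2)@(9, 5): e=[-6,30,0] → ·  [on edge]
    (5,2)@(11, 5): e=[-14,46,-8] → ·
    (3,3)@(7, 7): e=[-18,42,0] → ·  [on edge]
    (2,4)@(5, 9): e=[-30,54,0] → ·  [on edge]
    (1,5)@(3, 11): e=[-42,66,0] → ·  [on edge]
    (0,6)@(1, 13): e=[-54,78,0] → ·  [on edge]
  covered (4 px):
    · · · · · · █ · · ·
    · · · · █ █ · · · ·
    · · · █ · · · · · ·
    · · · · · · · · · ·
    · · · · · · · · · ·
    · · · · · · · · · ·
    · · · · · · · · · ·
    · · · · · · · · · ·
    · · · · · · · · · ·
    · · · · · · · · · ·
    · · · · · · · · · ·
T1:
  2·area = 72  (B↔C swapped to make it positive)
  edge (1, 21)→(8, 6): d=(7,-15) inclusive
  edge (8, 6)→(10, 12): d=(2,6) inclusive
  edge (10, 12)→(1, 21): d=(-9,9) inclusive
    (3,1)@(7, 3): e=[-36,0,108] → ·  [on edge]
    (9,1)@(19, 3): e=[144,-72,0] → ·  [on edge]
    (8,2)@(17, 5): e=[128,-56,0] → ·  [on edge]
    (7,3)@(15, 7): e=[112,-40,0] → ·  [on edge]
    (3,4)@(7, 9): e=[6,12,54] → █
    (4,4)@(9, 9): e=[36,0,36] → █  [on edge]
    (5,4)@(11, 9): e=[66,-12,18] → ·
    (6,4)@(13, 9): e=[96,-24,0] → ·  [on edge]
    (3,5)@(7, 11): e=[20,16,36] → █
    (5,5)@(11, 11): e=[80,-8,0] → ·  [on edge]
    (2,6)@(5, 13): e=[4,32,36] → █
    (4,6)@(9, 13): e=[64,8,0] → █  [on edge]
    (3,7)@(7, 15): e=[48,24,0] → █  [on edge]
    (5,7)@(11, 15): e=[108,0,-36] → ·  [on edge]
    (2,8)@(5, 17): e=[32,40,0] → █  [on edge]
    (1,9)@(3, 19): e=[16,56,0] → █  [on edge]
    (0,10)@(1, 21): e=[0,72,0] → █  [on edge]
    (6,10)@(13, 21): e=[180,0,-108] → ·  [on edge]
  covered (13 px):
    · · · · · · · · · ·
    · · · · · · · · · ·
    · · · · · · · · · ·
    · · · · · · · · · ·
    · · · █ █ · · · · ·
    · · · █ █ · · · · ·
    · · █ █ █ · · · · ·
    · · █ █ · · · · · ·
    · █ █ · · · · · · ·
    · █ · · · · · · · ·
    █ · · · · · · · · ·
T2:
  2·area = 120
  edge (15, 16)→(0, 20): d=(-15,4) inclusive
  edge (0, 20)→(0, 12): d=(0,-8) inclusive
  edge (0, 12)→(15, 16): d=(15,4) inclusive
    (0,6)@(1, 13): e=[101,8,11] → █
    (1,6)@(3, 13): e=[93,24,3] → █
    (2,6)@(5, 13): e=[85,40,-5] → ·
    (0,7)@(1, 15): e=[71,8,41] → █
    (2,7)@(5, 15): e=[55,40,25] → █
    (3,7)@(7, 15): e=[47,56,17] → █
    (4,7)@(9, 15): e=[39,72,9] → █
    (5,7)@(11, 15): e=[31,88,1] → █
    (6,7)@(13, 15): e=[23,104,-7] → ·
    (0,8)@(1, 17): e=[41,8,71] → █
    (6,8)@(13, 17): e=[-7,104,23] → ·
    (0,9)@(1, 19): e=[11,8,101] → █
  covered (16 px):
    · · · · · · · · · ·
    · · · · · · · · · ·
    · · · · · · · · · ·
    · · · · · · · · · ·
    · · · · · · · · · ·
    · · · · · · · · · ·
    █ █ · · · · · · · ·
    █ █ █ █ █ █ · · · ·
    █ █ █ █ █ █ · · · ·
    █ █ · · · · · · · ·
    · · · · · · · · · ·
T3:
  2·area = 108  (B↔C swapped to make it positive)
  edge (14, 18)→(2, 3): d=(-12,-15) inclusive
  edge (2, 3)→(18, 14): d=(16,11) inclusive
  edge (18, 14)→(14, 18): d=(-4,4) inclusive
    (3,3)@(7, 7): e=[27,9,72] → █
    (4,3)@(9, 7): e=[57,-13,64] → ·
    (3,4)@(7, 9): e=[3,41,64] → █
    (4,4)@(9, 9): e=[33,19,56] → █
    (5,4)@(11, 9): e=[63,-3,48] → ·
    (3,5)@(7, 11): e=[-21,73,56] → ·
    (4,5)@(9, 11): e=[9,51,48] → █
    (5,5)@(11, 11): e=[39,29,40] → █
    (6,5)@(13, 11): e=[69,7,32] → █
    (7,5)@(15, 11): e=[99,-15,24] → ·
    (4,6)@(9, 13): e=[-15,83,40] → ·
    (5,6)@(11, 13): e=[15,61,32] → █
    (9,6)@(19, 13): e=[135,-27,0] → ·  [on edge]
    (8,7)@(17, 15): e=[81,27,0] → █  [on edge]
    (7,8)@(15, 17): e=[27,81,0] → █  [on edge]
    (6,9)@(13, 19): e=[-27,135,0] → ·  [on edge]
    (5,10)@(11, 21): e=[-81,189,0] → ·  [on edge]
  covered (13 px):
    · · · · · · · · · ·
    · · · · · · · · · ·
    · · · · · · · · · ·
    · · · █ · · · · · ·
    · · · █ █ · · · · ·
    · · · · █ █ █ · · ·
    · · · · · █ █ █ · ·
    · · · · · · █ █ █ ·
    · · · · · · · █ · ·
    · · · · · · · · · ·
    · · · · · · · · · ·
T4:
  2·area = 40  (B↔C swapped to make it positive)
  edge (0, 22)→(0, 2): d=(0,-20) inclusive
  edge (0, 2)→(2, 8): d=(2,6) inclusive
  edge (2, 8)→(0, 22): d=(-2,14) inclusive
    (1,0)@(3, 1): e=[60,-20,0] → ·  [on edge]
    (0,2)@(1, 5): e=[20,0,20] → █  [on edge]
    (1,2)@(3, 5): e=[60,-12,-8] → ·
    (0,3)@(1, 7): e=[20,4,16] → █
    (1,3)@(3, 7): e=[60,-8,-12] → ·
    (0,4)@(1, 9): e=[20,8,12] → █
    (1,4)@(3, 9): e=[60,-4,-16] → ·
    (0,5)@(1, 11): e=[20,12,8] → █
    (1,5)@(3, 11): e=[60,0,-20] → ·  [on edge]
    (0,6)@(1, 13): e=[20,16,4] → █
    (1,6)@(3, 13): e=[60,4,-24] → ·
    (0,7)@(1, 15): e=[20,20,0] → █  [on edge]
    (2,8)@(5, 17): e=[100,0,-60] → ·  [on edge]
  covered (6 px):
    · · · · · · · · · ·
    · · · · · · · · · ·
    █ · · · · · · · · ·
    █ · · · · · · · · ·
    █ · · · · · · · · ·
    █ · · · · · · · · ·
    █ · · · · · · · · ·
    █ · · · · · · · · ·
    · · · · · · · · · ·
    · · · · · · · · · ·
    · · · · · · · · · ·

Final: [[3,3],[3,4],[4,4],[4,5],[5,5],[6,5],[5,6],[6,6],[7,6],[6,7],[7,7],[8,7],[7,8]]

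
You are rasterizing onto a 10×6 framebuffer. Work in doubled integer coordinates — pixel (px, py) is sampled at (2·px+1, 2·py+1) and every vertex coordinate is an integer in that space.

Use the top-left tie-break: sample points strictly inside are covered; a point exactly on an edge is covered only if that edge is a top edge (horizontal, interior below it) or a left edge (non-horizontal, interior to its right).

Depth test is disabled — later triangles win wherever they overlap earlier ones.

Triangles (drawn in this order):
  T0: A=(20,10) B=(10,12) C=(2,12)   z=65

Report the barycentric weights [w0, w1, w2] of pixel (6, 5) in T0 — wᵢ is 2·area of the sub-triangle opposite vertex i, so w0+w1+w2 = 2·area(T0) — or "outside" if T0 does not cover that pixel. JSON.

T0:
  2·area = 16
  edge (20, 10)→(10, 12): d=(-10,2) right/bottom  bias=-1
  edge (10, 12)→(2, 12): d=(-8,0) right/bottom  bias=-1
  edge (2, 12)→(20, 10): d=(18,-2) top-left  bias=+0
    (5,5)@(11, 11): e=[8,8,0] → █  [on edge]
    (6,5)@(13, 11): e=[4,8,4] → █
    (7,5)@(15, 11): e=[0,8,8] → ·  [on edge]
  covered (2 px):
    · · · · · · · · · ·
    · · · · · · · · · ·
    · · · · · · · · · ·
    · · · · · · · · · ·
    · · · · · · · · · ·
    · · · · · █ █ · · ·

Answer: [8,4,4]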